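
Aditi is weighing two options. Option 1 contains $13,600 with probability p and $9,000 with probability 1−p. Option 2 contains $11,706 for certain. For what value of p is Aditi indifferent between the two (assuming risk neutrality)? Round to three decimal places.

p·13600 + (1−p)·9000 = 11706
4600p + 9000 = 11706
p = (11706 − 9000) / 4600

p = 0.588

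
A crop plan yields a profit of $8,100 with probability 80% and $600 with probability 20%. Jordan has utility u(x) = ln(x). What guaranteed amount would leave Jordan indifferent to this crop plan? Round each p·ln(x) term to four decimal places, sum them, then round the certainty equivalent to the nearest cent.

E[u] = 0.8·ln(8100) + 0.2·ln(600) = 7.1997 + 1.2794 = 8.4791
CE = e^8.4791 ≈ 4813.12

$4,813.12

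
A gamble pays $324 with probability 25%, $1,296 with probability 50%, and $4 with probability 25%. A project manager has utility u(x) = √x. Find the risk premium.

E[u] = 0.25·√324 + 0.5·√1296 + 0.25·√4 = 0.25·18 + 0.5·36 + 0.25·2 = 23
CE = (23)² = 529
Risk premium = EV − CE = 730 − 529 = 201

$201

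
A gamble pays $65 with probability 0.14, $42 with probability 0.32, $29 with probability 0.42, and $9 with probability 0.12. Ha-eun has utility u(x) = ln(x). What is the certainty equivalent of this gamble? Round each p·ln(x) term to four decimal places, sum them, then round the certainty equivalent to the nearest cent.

$31.77

E[u] = 0.14·ln(65) + 0.32·ln(42) + 0.42·ln(29) + 0.12·ln(9) = 0.5844 + 1.1961 + 1.4143 + 0.2637 = 3.4585
CE = e^3.4585 ≈ 31.77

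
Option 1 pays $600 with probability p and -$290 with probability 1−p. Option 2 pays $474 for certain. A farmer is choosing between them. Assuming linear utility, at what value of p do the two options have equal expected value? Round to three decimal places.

p = 0.858

p·600 + (1−p)·(-290) = 474
890p − 290 = 474
p = (474 + 290) / 890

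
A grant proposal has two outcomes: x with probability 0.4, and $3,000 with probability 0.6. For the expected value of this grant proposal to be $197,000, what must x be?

x = $488,000

0.4·x + 0.6·3000 = 197000
0.4·x = 197000 − 1800 = 195200
x = 195200 / 0.4 = 488000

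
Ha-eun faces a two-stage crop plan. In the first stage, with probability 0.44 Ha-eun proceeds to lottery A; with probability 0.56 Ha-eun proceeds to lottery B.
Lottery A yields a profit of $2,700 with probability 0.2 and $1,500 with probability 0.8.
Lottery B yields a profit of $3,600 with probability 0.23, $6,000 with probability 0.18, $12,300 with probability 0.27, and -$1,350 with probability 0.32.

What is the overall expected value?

$3,451.92

EV(A) = 0.2 × 2700 + 0.8 × 1500 = 540 + 1200 = 1740
EV(B) = 0.23 × 3600 + 0.18 × 6000 + 0.27 × 12300 + 0.32 × (-1350) = 828 + 1080 + 3321 − 432 = 4797
Overall = 0.44 × 1740 + 0.56 × 4797 = 765.6 + 2686.32 = 3451.92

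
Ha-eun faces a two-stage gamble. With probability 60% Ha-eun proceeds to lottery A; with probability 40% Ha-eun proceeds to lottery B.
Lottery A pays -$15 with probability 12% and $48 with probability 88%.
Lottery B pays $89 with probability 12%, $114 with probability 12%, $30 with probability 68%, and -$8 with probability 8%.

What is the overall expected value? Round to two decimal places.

$41.91

EV(A) = 0.12 × (-15) + 0.88 × 48 = -1.8 + 42.24 = 40.44
EV(B) = 0.12 × 89 + 0.12 × 114 + 0.68 × 30 + 0.08 × (-8) = 10.68 + 13.68 + 20.4 − 0.64 = 44.12
Overall = 0.6 × 40.44 + 0.4 × 44.12 = 24.264 + 17.648 = 41.912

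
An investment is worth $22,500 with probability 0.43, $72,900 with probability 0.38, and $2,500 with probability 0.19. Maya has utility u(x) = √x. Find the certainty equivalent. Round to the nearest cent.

$31,187.56

E[u] = 0.43·√22500 + 0.38·√72900 + 0.19·√2500 = 0.43·150 + 0.38·270 + 0.19·50 = 176.6
CE = (176.6)² = 31187.56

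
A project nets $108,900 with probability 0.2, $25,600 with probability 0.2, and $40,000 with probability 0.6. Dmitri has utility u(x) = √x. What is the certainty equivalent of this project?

E[u] = 0.2·√108900 + 0.2·√25600 + 0.6·√40000 = 0.2·330 + 0.2·160 + 0.6·200 = 218
CE = (218)² = 47524

$47,524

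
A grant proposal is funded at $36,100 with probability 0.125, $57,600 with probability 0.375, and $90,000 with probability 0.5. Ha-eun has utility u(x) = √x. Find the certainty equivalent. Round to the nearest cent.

E[u] = 0.125·√36100 + 0.375·√57600 + 0.5·√90000 = 0.125·190 + 0.375·240 + 0.5·300 = 263.75
CE = (263.75)² = 69564.0625

$69,564.06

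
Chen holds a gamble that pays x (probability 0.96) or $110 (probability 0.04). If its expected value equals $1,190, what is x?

0.96·x + 0.04·110 = 1190
0.96·x = 1190 − 4.4 = 1185.6
x = 1185.6 / 0.96 = 1235

x = $1,235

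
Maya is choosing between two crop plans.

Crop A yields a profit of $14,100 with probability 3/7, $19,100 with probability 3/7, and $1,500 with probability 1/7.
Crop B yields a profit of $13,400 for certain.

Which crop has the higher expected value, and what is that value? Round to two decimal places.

Crop A = 3/7 × 14100 + 3/7 × 19100 + 1/7 × 1500 = 6042.8571 + 8185.7143 + 214.2857 = 14442.8571
Crop B: 13400 (certain)

Crop A ($14,442.86)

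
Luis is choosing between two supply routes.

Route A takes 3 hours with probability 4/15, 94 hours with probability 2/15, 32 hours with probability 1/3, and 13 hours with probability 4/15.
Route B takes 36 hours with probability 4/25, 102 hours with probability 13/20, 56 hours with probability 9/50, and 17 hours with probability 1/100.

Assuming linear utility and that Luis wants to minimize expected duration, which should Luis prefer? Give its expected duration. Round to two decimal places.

Route A = 4/15 × 3 + 2/15 × 94 + 1/3 × 32 + 4/15 × 13 = 0.8 + 12.5333 + 10.6667 + 3.4667 = 27.4667
Route B = 4/25 × 36 + 13/20 × 102 + 9/50 × 56 + 1/100 × 17 = 5.76 + 66.3 + 10.08 + 0.17 = 82.31

Route A (27.47 hours)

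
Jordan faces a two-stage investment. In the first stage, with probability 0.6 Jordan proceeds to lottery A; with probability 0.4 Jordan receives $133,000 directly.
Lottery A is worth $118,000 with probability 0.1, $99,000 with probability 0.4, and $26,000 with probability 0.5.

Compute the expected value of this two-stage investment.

EV(A) = 0.1 × 118000 + 0.4 × 99000 + 0.5 × 26000 = 11800 + 39600 + 13000 = 64400
Branch B: 133000 (certain)
Overall = 0.6 × 64400 + 0.4 × 133000 = 38640 + 53200 = 91840

$91,840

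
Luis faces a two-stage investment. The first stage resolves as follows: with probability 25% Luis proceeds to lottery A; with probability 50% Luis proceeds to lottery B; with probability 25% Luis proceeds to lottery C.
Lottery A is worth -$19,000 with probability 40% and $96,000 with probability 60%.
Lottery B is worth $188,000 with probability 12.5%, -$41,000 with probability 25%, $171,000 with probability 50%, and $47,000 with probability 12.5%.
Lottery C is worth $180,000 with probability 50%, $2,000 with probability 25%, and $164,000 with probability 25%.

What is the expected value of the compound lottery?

EV(A) = 0.4 × (-19000) + 0.6 × 96000 = -7600 + 57600 = 50000
EV(B) = 0.125 × 188000 + 0.25 × (-41000) + 0.5 × 171000 + 0.125 × 47000 = 23500 − 10250 + 85500 + 5875 = 104625
EV(C) = 0.5 × 180000 + 0.25 × 2000 + 0.25 × 164000 = 90000 + 500 + 41000 = 131500
Overall = 0.25 × 50000 + 0.5 × 104625 + 0.25 × 131500 = 12500 + 52312.5 + 32875 = 97687.5

$97,687.50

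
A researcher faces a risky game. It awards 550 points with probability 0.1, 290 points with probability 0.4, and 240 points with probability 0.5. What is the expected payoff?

291 points

EV = 0.1 × 550 + 0.4 × 290 + 0.5 × 240 = 55 + 116 + 120 = 291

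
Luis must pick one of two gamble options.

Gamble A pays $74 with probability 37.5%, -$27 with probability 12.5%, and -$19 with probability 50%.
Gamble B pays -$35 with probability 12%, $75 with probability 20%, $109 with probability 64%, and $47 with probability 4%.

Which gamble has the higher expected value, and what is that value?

Gamble A = 0.375 × 74 + 0.125 × (-27) + 0.5 × (-19) = 27.75 − 3.375 − 9.5 = 14.875
Gamble B = 0.12 × (-35) + 0.2 × 75 + 0.64 × 109 + 0.04 × 47 = -4.2 + 15 + 69.76 + 1.88 = 82.44

Gamble B ($82.44)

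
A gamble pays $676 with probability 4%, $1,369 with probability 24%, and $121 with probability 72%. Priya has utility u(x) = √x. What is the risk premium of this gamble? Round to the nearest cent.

E[u] = 0.04·√676 + 0.24·√1369 + 0.72·√121 = 0.04·26 + 0.24·37 + 0.72·11 = 17.84
CE = (17.84)² = 318.2656
Risk premium = EV − CE = 442.72 − 318.2656 = 124.4544

$124.45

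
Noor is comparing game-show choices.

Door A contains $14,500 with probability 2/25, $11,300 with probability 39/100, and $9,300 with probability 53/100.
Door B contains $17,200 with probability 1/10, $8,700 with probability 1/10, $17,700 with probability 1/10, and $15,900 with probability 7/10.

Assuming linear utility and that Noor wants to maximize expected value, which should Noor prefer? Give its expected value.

Door A = 2/25 × 14500 + 39/100 × 11300 + 53/100 × 9300 = 1160 + 4407 + 4929 = 10496
Door B = 1/10 × 17200 + 1/10 × 8700 + 1/10 × 17700 + 7/10 × 15900 = 1720 + 870 + 1770 + 11130 = 15490

Door B ($15,490)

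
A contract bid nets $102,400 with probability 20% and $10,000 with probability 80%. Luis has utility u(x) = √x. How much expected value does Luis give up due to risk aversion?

E[u] = 0.2·√102400 + 0.8·√10000 = 0.2·320 + 0.8·100 = 144
CE = (144)² = 20736
Risk premium = EV − CE = 28480 − 20736 = 7744

$7,744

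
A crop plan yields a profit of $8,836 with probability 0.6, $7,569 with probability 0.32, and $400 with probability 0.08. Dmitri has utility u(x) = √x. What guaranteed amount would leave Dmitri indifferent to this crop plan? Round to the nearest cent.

$7,368.51

E[u] = 0.6·√8836 + 0.32·√7569 + 0.08·√400 = 0.6·94 + 0.32·87 + 0.08·20 = 85.84
CE = (85.84)² = 7368.5056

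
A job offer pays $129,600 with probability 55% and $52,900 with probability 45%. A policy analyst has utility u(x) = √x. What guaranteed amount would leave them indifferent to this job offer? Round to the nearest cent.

$90,902.25

E[u] = 0.55·√129600 + 0.45·√52900 = 0.55·360 + 0.45·230 = 301.5
CE = (301.5)² = 90902.25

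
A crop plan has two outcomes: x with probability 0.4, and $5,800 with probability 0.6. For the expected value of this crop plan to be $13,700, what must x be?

0.4·x + 0.6·5800 = 13700
0.4·x = 13700 − 3480 = 10220
x = 10220 / 0.4 = 25550

x = $25,550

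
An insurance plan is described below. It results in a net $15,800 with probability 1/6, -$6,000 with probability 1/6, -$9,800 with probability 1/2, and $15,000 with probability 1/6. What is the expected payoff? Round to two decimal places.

-$766.67

EV = 1/6 × 15800 + 1/6 × (-6000) + 1/2 × (-9800) + 1/6 × 15000 = 2633.3333 − 1000 − 4900 + 2500 = -766.6667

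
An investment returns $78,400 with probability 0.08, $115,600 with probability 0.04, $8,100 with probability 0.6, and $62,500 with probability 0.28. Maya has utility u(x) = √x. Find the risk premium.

$7,656

E[u] = 0.08·√78400 + 0.04·√115600 + 0.6·√8100 + 0.28·√62500 = 0.08·280 + 0.04·340 + 0.6·90 + 0.28·250 = 160
CE = (160)² = 25600
Risk premium = EV − CE = 33256 − 25600 = 7656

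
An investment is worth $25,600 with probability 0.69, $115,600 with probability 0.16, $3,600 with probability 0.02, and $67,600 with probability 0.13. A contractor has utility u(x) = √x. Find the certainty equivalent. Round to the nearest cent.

E[u] = 0.69·√25600 + 0.16·√115600 + 0.02·√3600 + 0.13·√67600 = 0.69·160 + 0.16·340 + 0.02·60 + 0.13·260 = 199.8
CE = (199.8)² = 39920.04

$39,920.04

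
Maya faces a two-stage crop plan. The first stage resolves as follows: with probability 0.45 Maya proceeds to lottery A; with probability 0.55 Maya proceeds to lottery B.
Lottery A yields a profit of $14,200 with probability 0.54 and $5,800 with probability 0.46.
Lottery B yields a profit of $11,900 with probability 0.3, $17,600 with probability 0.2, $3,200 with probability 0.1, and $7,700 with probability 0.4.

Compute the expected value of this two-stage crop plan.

$10,420.70

EV(A) = 0.54 × 14200 + 0.46 × 5800 = 7668 + 2668 = 10336
EV(B) = 0.3 × 11900 + 0.2 × 17600 + 0.1 × 3200 + 0.4 × 7700 = 3570 + 3520 + 320 + 3080 = 10490
Overall = 0.45 × 10336 + 0.55 × 10490 = 4651.2 + 5769.5 = 10420.7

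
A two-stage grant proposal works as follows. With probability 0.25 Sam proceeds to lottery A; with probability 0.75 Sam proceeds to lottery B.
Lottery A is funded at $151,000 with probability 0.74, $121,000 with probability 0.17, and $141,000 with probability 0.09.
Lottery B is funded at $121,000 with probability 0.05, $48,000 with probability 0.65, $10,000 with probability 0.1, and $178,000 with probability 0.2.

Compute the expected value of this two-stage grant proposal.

EV(A) = 0.74 × 151000 + 0.17 × 121000 + 0.09 × 141000 = 111740 + 20570 + 12690 = 145000
EV(B) = 0.05 × 121000 + 0.65 × 48000 + 0.1 × 10000 + 0.2 × 178000 = 6050 + 31200 + 1000 + 35600 = 73850
Overall = 0.25 × 145000 + 0.75 × 73850 = 36250 + 55387.5 = 91637.5

$91,637.50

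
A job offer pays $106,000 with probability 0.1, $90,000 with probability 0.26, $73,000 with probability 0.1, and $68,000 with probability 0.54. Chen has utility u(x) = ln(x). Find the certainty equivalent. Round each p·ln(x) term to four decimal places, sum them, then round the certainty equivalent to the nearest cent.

E[u] = 0.1·ln(106000) + 0.26·ln(90000) + 0.1·ln(73000) + 0.54·ln(68000) = 1.1571 + 2.9660 + 1.1198 + 6.0087 = 11.2516
CE = e^11.2516 ≈ 77003.03

$77,003.03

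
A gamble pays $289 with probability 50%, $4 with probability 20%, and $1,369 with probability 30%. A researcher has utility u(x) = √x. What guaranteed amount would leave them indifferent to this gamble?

E[u] = 0.5·√289 + 0.2·√4 + 0.3·√1369 = 0.5·17 + 0.2·2 + 0.3·37 = 20
CE = (20)² = 400

$400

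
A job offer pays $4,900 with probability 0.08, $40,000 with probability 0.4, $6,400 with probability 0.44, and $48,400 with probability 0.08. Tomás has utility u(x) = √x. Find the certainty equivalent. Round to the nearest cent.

E[u] = 0.08·√4900 + 0.4·√40000 + 0.44·√6400 + 0.08·√48400 = 0.08·70 + 0.4·200 + 0.44·80 + 0.08·220 = 138.4
CE = (138.4)² = 19154.56

$19,154.56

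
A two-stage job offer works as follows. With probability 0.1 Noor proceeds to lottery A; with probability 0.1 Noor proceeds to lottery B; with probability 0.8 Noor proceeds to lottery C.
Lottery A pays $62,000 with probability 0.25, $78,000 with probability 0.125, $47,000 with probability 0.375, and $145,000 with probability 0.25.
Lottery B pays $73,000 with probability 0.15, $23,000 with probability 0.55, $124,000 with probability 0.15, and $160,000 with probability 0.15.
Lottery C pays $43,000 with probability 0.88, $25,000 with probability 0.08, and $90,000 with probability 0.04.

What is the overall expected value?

$49,284.50

EV(A) = 0.25 × 62000 + 0.125 × 78000 + 0.375 × 47000 + 0.25 × 145000 = 15500 + 9750 + 17625 + 36250 = 79125
EV(B) = 0.15 × 73000 + 0.55 × 23000 + 0.15 × 124000 + 0.15 × 160000 = 10950 + 12650 + 18600 + 24000 = 66200
EV(C) = 0.88 × 43000 + 0.08 × 25000 + 0.04 × 90000 = 37840 + 2000 + 3600 = 43440
Overall = 0.1 × 79125 + 0.1 × 66200 + 0.8 × 43440 = 7912.5 + 6620 + 34752 = 49284.5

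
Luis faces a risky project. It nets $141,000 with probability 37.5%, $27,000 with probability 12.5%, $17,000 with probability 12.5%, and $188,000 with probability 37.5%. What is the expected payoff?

EV = 0.375 × 141000 + 0.125 × 27000 + 0.125 × 17000 + 0.375 × 188000 = 52875 + 3375 + 2125 + 70500 = 128875

$128,875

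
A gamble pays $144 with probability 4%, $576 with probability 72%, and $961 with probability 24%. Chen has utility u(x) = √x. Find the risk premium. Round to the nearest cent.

E[u] = 0.04·√144 + 0.72·√576 + 0.24·√961 = 0.04·12 + 0.72·24 + 0.24·31 = 25.2
CE = (25.2)² = 635.04
Risk premium = EV − CE = 651.12 − 635.04 = 16.08

$16.08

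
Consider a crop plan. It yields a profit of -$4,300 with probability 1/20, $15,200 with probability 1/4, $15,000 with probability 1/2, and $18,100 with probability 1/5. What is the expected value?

$14,705

EV = 1/20 × (-4300) + 1/4 × 15200 + 1/2 × 15000 + 1/5 × 18100 = -215 + 3800 + 7500 + 3620 = 14705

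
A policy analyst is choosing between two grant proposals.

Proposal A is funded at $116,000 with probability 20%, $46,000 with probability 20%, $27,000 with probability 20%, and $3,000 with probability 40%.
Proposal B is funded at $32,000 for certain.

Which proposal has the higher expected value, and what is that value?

Proposal A = 0.2 × 116000 + 0.2 × 46000 + 0.2 × 27000 + 0.4 × 3000 = 23200 + 9200 + 5400 + 1200 = 39000
Proposal B: 32000 (certain)

Proposal A ($39,000)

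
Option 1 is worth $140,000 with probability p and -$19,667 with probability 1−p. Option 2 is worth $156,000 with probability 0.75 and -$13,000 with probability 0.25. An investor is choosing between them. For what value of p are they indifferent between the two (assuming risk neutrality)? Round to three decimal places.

p = 0.836

EV(Option 2) = 0.75 × 156000 + 0.25 × (-13000) = 117000 − 3250 = 113750
p·140000 + (1−p)·(-19667) = 113750
159667p − 19667 = 113750
p = (113750 + 19667) / 159667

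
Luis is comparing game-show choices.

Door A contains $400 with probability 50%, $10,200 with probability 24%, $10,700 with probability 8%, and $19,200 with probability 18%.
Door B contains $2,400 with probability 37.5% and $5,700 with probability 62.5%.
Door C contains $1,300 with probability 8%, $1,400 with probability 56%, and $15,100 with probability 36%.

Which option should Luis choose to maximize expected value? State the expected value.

Door A = 0.5 × 400 + 0.24 × 10200 + 0.08 × 10700 + 0.18 × 19200 = 200 + 2448 + 856 + 3456 = 6960
Door B = 0.375 × 2400 + 0.625 × 5700 = 900 + 3562.5 = 4462.5
Door C = 0.08 × 1300 + 0.56 × 1400 + 0.36 × 15100 = 104 + 784 + 5436 = 6324

Door A ($6,960)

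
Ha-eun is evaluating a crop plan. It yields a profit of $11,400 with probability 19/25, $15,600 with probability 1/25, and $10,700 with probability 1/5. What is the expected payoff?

$11,428

EV = 19/25 × 11400 + 1/25 × 15600 + 1/5 × 10700 = 8664 + 624 + 2140 = 11428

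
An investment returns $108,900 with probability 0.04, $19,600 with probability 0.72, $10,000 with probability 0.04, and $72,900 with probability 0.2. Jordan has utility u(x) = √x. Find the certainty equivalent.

E[u] = 0.04·√108900 + 0.72·√19600 + 0.04·√10000 + 0.2·√72900 = 0.04·330 + 0.72·140 + 0.04·100 + 0.2·270 = 172
CE = (172)² = 29584

$29,584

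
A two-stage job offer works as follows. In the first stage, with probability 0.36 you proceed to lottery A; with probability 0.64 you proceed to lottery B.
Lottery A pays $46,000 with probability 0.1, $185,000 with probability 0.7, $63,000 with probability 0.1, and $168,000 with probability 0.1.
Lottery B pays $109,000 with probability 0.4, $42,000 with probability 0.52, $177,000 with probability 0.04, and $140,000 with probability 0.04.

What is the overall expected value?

$106,588.80

EV(A) = 0.1 × 46000 + 0.7 × 185000 + 0.1 × 63000 + 0.1 × 168000 = 4600 + 129500 + 6300 + 16800 = 157200
EV(B) = 0.4 × 109000 + 0.52 × 42000 + 0.04 × 177000 + 0.04 × 140000 = 43600 + 21840 + 7080 + 5600 = 78120
Overall = 0.36 × 157200 + 0.64 × 78120 = 56592 + 49996.8 = 106588.8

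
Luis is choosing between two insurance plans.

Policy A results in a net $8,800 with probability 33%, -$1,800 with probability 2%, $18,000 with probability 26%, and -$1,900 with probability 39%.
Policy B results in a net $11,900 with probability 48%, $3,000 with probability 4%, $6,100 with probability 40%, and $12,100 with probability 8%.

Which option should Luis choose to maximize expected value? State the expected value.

Policy B ($9,240)

Policy A = 0.33 × 8800 + 0.02 × (-1800) + 0.26 × 18000 + 0.39 × (-1900) = 2904 − 36 + 4680 − 741 = 6807
Policy B = 0.48 × 11900 + 0.04 × 3000 + 0.4 × 6100 + 0.08 × 12100 = 5712 + 120 + 2440 + 968 = 9240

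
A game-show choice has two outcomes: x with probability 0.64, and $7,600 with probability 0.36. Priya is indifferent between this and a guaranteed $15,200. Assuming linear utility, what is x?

x = $19,475

0.64·x + 0.36·7600 = 15200
0.64·x = 15200 − 2736 = 12464
x = 12464 / 0.64 = 19475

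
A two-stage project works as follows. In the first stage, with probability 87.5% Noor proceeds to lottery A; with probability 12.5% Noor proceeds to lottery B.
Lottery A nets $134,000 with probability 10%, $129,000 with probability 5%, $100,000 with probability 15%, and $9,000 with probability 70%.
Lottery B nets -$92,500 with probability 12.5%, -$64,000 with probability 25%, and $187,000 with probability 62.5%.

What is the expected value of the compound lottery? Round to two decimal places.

EV(A) = 0.1 × 134000 + 0.05 × 129000 + 0.15 × 100000 + 0.7 × 9000 = 13400 + 6450 + 15000 + 6300 = 41150
EV(B) = 0.125 × (-92500) + 0.25 × (-64000) + 0.625 × 187000 = -11562.5 − 16000 + 116875 = 89312.5
Overall = 0.875 × 41150 + 0.125 × 89312.5 = 36006.25 + 11164.0625 = 47170.3125

$47,170.31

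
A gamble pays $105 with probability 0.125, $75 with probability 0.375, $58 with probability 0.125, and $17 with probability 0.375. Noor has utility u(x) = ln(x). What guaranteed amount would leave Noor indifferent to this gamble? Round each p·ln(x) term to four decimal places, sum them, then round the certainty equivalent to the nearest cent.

E[u] = 0.125·ln(105) + 0.375·ln(75) + 0.125·ln(58) + 0.375·ln(17) = 0.5817 + 1.6191 + 0.5076 + 1.0625 = 3.7709
CE = e^3.7709 ≈ 43.42

$43.42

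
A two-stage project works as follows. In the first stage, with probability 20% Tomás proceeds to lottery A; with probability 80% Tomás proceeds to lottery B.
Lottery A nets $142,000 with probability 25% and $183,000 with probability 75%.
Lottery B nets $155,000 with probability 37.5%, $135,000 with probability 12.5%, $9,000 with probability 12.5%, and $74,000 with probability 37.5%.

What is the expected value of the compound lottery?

$117,650

EV(A) = 0.25 × 142000 + 0.75 × 183000 = 35500 + 137250 = 172750
EV(B) = 0.375 × 155000 + 0.125 × 135000 + 0.125 × 9000 + 0.375 × 74000 = 58125 + 16875 + 1125 + 27750 = 103875
Overall = 0.2 × 172750 + 0.8 × 103875 = 34550 + 83100 = 117650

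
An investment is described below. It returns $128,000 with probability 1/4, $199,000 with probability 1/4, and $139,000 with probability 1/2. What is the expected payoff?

EV = 1/4 × 128000 + 1/4 × 199000 + 1/2 × 139000 = 32000 + 49750 + 69500 = 151250

$151,250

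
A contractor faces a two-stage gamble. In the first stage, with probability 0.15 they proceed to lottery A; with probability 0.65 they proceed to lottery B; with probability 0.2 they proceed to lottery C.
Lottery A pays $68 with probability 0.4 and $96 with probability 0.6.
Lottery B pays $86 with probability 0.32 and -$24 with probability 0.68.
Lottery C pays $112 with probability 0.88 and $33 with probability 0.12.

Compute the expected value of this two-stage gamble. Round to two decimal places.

$40.50

EV(A) = 0.4 × 68 + 0.6 × 96 = 27.2 + 57.6 = 84.8
EV(B) = 0.32 × 86 + 0.68 × (-24) = 27.52 − 16.32 = 11.2
EV(C) = 0.88 × 112 + 0.12 × 33 = 98.56 + 3.96 = 102.52
Overall = 0.15 × 84.8 + 0.65 × 11.2 + 0.2 × 102.52 = 12.72 + 7.28 + 20.504 = 40.504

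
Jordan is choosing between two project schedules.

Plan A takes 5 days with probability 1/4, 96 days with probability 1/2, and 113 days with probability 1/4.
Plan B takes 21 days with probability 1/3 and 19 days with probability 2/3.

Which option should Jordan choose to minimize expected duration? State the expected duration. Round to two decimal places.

Plan B (19.67 days)

Plan A = 1/4 × 5 + 1/2 × 96 + 1/4 × 113 = 1.25 + 48 + 28.25 = 77.5
Plan B = 1/3 × 21 + 2/3 × 19 = 7 + 12.6667 = 19.6667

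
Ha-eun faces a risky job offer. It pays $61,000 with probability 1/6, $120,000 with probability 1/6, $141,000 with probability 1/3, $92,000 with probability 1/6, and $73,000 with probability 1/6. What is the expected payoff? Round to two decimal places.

$104,666.67

EV = 1/6 × 61000 + 1/6 × 120000 + 1/3 × 141000 + 1/6 × 92000 + 1/6 × 73000 = 10166.6667 + 20000 + 47000 + 15333.3333 + 12166.6667 = 104666.6667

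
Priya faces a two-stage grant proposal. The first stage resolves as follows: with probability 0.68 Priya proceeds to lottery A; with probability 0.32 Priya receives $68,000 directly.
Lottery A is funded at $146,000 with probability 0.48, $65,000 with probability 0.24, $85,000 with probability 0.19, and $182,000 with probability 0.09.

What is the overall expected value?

$102,142.80

EV(A) = 0.48 × 146000 + 0.24 × 65000 + 0.19 × 85000 + 0.09 × 182000 = 70080 + 15600 + 16150 + 16380 = 118210
Branch B: 68000 (certain)
Overall = 0.68 × 118210 + 0.32 × 68000 = 80382.8 + 21760 = 102142.8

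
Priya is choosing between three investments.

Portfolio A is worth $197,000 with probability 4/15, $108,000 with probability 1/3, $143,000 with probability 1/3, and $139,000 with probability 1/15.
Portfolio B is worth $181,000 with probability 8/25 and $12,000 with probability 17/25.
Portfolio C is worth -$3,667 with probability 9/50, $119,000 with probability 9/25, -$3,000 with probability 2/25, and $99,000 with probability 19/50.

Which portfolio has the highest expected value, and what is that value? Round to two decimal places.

Portfolio A ($145,466.67)

Portfolio A = 4/15 × 197000 + 1/3 × 108000 + 1/3 × 143000 + 1/15 × 139000 = 52533.3333 + 36000 + 47666.6667 + 9266.6667 = 145466.6667
Portfolio B = 8/25 × 181000 + 17/25 × 12000 = 57920 + 8160 = 66080
Portfolio C = 9/50 × (-3667) + 9/25 × 119000 + 2/25 × (-3000) + 19/50 × 99000 = -660.06 + 42840 − 240 + 37620 = 79559.94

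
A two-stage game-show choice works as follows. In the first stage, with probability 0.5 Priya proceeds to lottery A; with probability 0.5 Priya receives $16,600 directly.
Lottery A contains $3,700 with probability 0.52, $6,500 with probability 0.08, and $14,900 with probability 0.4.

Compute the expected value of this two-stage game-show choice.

$12,502

EV(A) = 0.52 × 3700 + 0.08 × 6500 + 0.4 × 14900 = 1924 + 520 + 5960 = 8404
Branch B: 16600 (certain)
Overall = 0.5 × 8404 + 0.5 × 16600 = 4202 + 8300 = 12502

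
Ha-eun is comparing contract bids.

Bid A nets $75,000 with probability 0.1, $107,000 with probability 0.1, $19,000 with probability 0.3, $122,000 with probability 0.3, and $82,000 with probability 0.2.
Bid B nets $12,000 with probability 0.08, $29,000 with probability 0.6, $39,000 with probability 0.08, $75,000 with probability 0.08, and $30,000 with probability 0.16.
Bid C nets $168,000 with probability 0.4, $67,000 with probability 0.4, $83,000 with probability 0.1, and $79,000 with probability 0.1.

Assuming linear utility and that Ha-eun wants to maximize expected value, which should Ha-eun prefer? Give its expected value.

Bid C ($110,200)

Bid A = 0.1 × 75000 + 0.1 × 107000 + 0.3 × 19000 + 0.3 × 122000 + 0.2 × 82000 = 7500 + 10700 + 5700 + 36600 + 16400 = 76900
Bid B = 0.08 × 12000 + 0.6 × 29000 + 0.08 × 39000 + 0.08 × 75000 + 0.16 × 30000 = 960 + 17400 + 3120 + 6000 + 4800 = 32280
Bid C = 0.4 × 168000 + 0.4 × 67000 + 0.1 × 83000 + 0.1 × 79000 = 67200 + 26800 + 8300 + 7900 = 110200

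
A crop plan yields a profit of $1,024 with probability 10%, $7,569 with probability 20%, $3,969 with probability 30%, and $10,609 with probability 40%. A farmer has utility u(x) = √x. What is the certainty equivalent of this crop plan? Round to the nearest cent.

$6,512.49

E[u] = 0.1·√1024 + 0.2·√7569 + 0.3·√3969 + 0.4·√10609 = 0.1·32 + 0.2·87 + 0.3·63 + 0.4·103 = 80.7
CE = (80.7)² = 6512.49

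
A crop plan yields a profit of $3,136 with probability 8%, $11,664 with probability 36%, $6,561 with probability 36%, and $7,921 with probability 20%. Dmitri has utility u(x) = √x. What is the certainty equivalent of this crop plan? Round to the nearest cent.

E[u] = 0.08·√3136 + 0.36·√11664 + 0.36·√6561 + 0.2·√7921 = 0.08·56 + 0.36·108 + 0.36·81 + 0.2·89 = 90.32
CE = (90.32)² = 8157.7024

$8,157.70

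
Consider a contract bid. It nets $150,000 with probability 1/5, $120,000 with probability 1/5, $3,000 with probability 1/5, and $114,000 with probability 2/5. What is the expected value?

$100,200

EV = 1/5 × 150000 + 1/5 × 120000 + 1/5 × 3000 + 2/5 × 114000 = 30000 + 24000 + 600 + 45600 = 100200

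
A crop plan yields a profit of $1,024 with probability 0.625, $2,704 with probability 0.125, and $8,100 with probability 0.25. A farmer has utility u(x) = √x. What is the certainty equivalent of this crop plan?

E[u] = 0.625·√1024 + 0.125·√2704 + 0.25·√8100 = 0.625·32 + 0.125·52 + 0.25·90 = 49
CE = (49)² = 2401

$2,401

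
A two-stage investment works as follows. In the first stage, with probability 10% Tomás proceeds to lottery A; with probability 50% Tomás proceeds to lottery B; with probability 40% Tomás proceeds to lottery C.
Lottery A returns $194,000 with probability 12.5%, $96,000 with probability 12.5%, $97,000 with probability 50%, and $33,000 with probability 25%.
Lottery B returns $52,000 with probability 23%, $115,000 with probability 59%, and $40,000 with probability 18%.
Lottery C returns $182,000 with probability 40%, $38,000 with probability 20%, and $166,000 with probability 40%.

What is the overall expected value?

$111,525

EV(A) = 0.125 × 194000 + 0.125 × 96000 + 0.5 × 97000 + 0.25 × 33000 = 24250 + 12000 + 48500 + 8250 = 93000
EV(B) = 0.23 × 52000 + 0.59 × 115000 + 0.18 × 40000 = 11960 + 67850 + 7200 = 87010
EV(C) = 0.4 × 182000 + 0.2 × 38000 + 0.4 × 166000 = 72800 + 7600 + 66400 = 146800
Overall = 0.1 × 93000 + 0.5 × 87010 + 0.4 × 146800 = 9300 + 43505 + 58720 = 111525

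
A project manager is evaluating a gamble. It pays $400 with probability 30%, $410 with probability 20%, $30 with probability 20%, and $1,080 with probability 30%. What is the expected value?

$532

EV = 0.3 × 400 + 0.2 × 410 + 0.2 × 30 + 0.3 × 1080 = 120 + 82 + 6 + 324 = 532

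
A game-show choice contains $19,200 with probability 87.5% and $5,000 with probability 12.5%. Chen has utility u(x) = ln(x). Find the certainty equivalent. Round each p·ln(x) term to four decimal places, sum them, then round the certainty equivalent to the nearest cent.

E[u] = 0.875·ln(19200) + 0.125·ln(5000) = 8.6298 + 1.0646 = 9.6944
CE = e^9.6944 ≈ 16226.48

$16,226.48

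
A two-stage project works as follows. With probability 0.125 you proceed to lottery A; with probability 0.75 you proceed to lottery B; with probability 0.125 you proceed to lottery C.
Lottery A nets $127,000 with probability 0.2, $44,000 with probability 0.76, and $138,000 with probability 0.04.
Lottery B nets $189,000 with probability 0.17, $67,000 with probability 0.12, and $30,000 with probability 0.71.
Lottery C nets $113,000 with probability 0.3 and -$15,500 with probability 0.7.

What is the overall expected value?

EV(A) = 0.2 × 127000 + 0.76 × 44000 + 0.04 × 138000 = 25400 + 33440 + 5520 = 64360
EV(B) = 0.17 × 189000 + 0.12 × 67000 + 0.71 × 30000 = 32130 + 8040 + 21300 = 61470
EV(C) = 0.3 × 113000 + 0.7 × (-15500) = 33900 − 10850 = 23050
Overall = 0.125 × 64360 + 0.75 × 61470 + 0.125 × 23050 = 8045 + 46102.5 + 2881.25 = 57028.75

$57,028.75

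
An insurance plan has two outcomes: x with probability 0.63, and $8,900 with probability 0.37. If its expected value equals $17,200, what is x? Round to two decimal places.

x = $22,074.60

0.63·x + 0.37·8900 = 17200
0.63·x = 17200 − 3293 = 13907
x = 13907 / 0.63 = 22074.6032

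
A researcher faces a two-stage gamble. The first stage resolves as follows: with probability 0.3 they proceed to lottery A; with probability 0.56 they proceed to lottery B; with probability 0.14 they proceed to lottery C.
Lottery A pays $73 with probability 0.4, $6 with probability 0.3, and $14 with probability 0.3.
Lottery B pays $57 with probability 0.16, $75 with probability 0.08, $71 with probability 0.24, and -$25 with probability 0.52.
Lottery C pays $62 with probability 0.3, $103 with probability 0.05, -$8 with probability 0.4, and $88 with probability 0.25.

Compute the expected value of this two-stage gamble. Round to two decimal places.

$27.25

EV(A) = 0.4 × 73 + 0.3 × 6 + 0.3 × 14 = 29.2 + 1.8 + 4.2 = 35.2
EV(B) = 0.16 × 57 + 0.08 × 75 + 0.24 × 71 + 0.52 × (-25) = 9.12 + 6 + 17.04 − 13 = 19.16
EV(C) = 0.3 × 62 + 0.05 × 103 + 0.4 × (-8) + 0.25 × 88 = 18.6 + 5.15 − 3.2 + 22 = 42.55
Overall = 0.3 × 35.2 + 0.56 × 19.16 + 0.14 × 42.55 = 10.56 + 10.7296 + 5.957 = 27.2466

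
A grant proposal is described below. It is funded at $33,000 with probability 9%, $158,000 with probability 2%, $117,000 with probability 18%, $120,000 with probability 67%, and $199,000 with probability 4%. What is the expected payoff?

$115,550

EV = 0.09 × 33000 + 0.02 × 158000 + 0.18 × 117000 + 0.67 × 120000 + 0.04 × 199000 = 2970 + 3160 + 21060 + 80400 + 7960 = 115550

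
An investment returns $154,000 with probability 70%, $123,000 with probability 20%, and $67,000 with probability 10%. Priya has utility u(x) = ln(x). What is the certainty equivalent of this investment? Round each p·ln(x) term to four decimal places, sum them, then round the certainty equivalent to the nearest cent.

$135,469.26

E[u] = 0.7·ln(154000) + 0.2·ln(123000) + 0.1·ln(67000) = 8.3613 + 2.3440 + 1.1112 = 11.8165
CE = e^11.8165 ≈ 135469.26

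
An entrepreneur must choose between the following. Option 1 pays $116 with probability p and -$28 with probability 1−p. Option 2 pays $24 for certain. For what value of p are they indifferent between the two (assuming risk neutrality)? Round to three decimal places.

p = 0.361

p·116 + (1−p)·(-28) = 24
144p − 28 = 24
p = (24 + 28) / 144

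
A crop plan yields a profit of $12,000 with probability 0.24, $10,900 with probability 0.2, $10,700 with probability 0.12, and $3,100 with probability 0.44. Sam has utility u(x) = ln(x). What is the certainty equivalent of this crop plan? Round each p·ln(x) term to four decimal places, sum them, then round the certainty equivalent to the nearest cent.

E[u] = 0.24·ln(12000) + 0.2·ln(10900) + 0.12·ln(10700) + 0.44·ln(3100) = 2.2542 + 1.8593 + 1.1134 + 3.5372 = 8.7641
CE = e^8.7641 ≈ 6400.30

$6,400.30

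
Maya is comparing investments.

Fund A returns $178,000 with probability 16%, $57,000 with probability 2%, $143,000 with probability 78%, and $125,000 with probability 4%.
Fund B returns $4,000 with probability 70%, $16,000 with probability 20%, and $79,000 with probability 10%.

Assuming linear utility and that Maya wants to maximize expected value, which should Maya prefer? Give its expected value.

Fund A ($146,160)

Fund A = 0.16 × 178000 + 0.02 × 57000 + 0.78 × 143000 + 0.04 × 125000 = 28480 + 1140 + 111540 + 5000 = 146160
Fund B = 0.7 × 4000 + 0.2 × 16000 + 0.1 × 79000 = 2800 + 3200 + 7900 = 13900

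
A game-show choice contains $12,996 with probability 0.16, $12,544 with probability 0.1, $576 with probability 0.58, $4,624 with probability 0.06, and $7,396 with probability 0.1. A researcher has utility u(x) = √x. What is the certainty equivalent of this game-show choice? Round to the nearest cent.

$3,140.48

E[u] = 0.16·√12996 + 0.1·√12544 + 0.58·√576 + 0.06·√4624 + 0.1·√7396 = 0.16·114 + 0.1·112 + 0.58·24 + 0.06·68 + 0.1·86 = 56.04
CE = (56.04)² = 3140.4816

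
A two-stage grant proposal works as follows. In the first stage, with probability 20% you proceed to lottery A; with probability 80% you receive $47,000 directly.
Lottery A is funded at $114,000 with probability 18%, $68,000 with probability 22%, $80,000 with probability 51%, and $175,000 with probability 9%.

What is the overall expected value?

EV(A) = 0.18 × 114000 + 0.22 × 68000 + 0.51 × 80000 + 0.09 × 175000 = 20520 + 14960 + 40800 + 15750 = 92030
Branch B: 47000 (certain)
Overall = 0.2 × 92030 + 0.8 × 47000 = 18406 + 37600 = 56006

$56,006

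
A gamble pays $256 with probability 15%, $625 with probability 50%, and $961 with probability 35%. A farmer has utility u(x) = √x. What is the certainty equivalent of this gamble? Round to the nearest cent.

E[u] = 0.15·√256 + 0.5·√625 + 0.35·√961 = 0.15·16 + 0.5·25 + 0.35·31 = 25.75
CE = (25.75)² = 663.0625

$663.06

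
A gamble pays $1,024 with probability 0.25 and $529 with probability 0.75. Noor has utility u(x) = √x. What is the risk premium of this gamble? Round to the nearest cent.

E[u] = 0.25·√1024 + 0.75·√529 = 0.25·32 + 0.75·23 = 25.25
CE = (25.25)² = 637.5625
Risk premium = EV − CE = 652.75 − 637.5625 = 15.1875

$15.19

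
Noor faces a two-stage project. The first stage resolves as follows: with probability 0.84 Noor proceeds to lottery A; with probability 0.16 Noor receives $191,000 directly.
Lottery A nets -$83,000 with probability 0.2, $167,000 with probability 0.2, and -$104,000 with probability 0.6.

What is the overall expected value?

EV(A) = 0.2 × (-83000) + 0.2 × 167000 + 0.6 × (-104000) = -16600 + 33400 − 62400 = -45600
Branch B: 191000 (certain)
Overall = 0.84 × (-45600) + 0.16 × 191000 = -38304 + 30560 = -7744

-$7,744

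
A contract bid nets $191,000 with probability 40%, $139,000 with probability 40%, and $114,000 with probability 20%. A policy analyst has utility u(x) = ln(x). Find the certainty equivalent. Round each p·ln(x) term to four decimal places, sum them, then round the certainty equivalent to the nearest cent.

$151,706.04

E[u] = 0.4·ln(191000) + 0.4·ln(139000) + 0.2·ln(114000) = 4.8640 + 4.7369 + 2.3288 = 11.9297
CE = e^11.9297 ≈ 151706.04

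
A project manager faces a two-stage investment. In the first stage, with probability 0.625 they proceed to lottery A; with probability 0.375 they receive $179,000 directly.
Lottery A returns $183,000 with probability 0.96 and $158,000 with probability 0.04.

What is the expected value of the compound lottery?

$180,875

EV(A) = 0.96 × 183000 + 0.04 × 158000 = 175680 + 6320 = 182000
Branch B: 179000 (certain)
Overall = 0.625 × 182000 + 0.375 × 179000 = 113750 + 67125 = 180875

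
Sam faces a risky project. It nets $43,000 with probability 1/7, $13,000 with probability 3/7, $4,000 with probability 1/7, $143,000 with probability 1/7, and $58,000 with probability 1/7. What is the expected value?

EV = 1/7 × 43000 + 3/7 × 13000 + 1/7 × 4000 + 1/7 × 143000 + 1/7 × 58000 = 6142.8571 + 5571.4286 + 571.4286 + 20428.5714 + 8285.7143 = 41000

$41,000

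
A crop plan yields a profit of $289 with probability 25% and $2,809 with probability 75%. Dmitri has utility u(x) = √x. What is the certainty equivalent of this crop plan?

E[u] = 0.25·√289 + 0.75·√2809 = 0.25·17 + 0.75·53 = 44
CE = (44)² = 1936

$1,936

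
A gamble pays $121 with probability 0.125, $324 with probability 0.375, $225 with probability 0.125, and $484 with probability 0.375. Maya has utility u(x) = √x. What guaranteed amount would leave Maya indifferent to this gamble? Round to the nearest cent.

$333.06

E[u] = 0.125·√121 + 0.375·√324 + 0.125·√225 + 0.375·√484 = 0.125·11 + 0.375·18 + 0.125·15 + 0.375·22 = 18.25
CE = (18.25)² = 333.0625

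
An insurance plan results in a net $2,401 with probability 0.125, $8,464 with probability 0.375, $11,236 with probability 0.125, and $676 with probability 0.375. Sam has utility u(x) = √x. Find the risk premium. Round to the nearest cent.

E[u] = 0.125·√2401 + 0.375·√8464 + 0.125·√11236 + 0.375·√676 = 0.125·49 + 0.375·92 + 0.125·106 + 0.375·26 = 63.625
CE = (63.625)² = 4048.140625
Risk premium = EV − CE = 5132.125 − 4048.140625 = 1083.984375

$1,083.98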